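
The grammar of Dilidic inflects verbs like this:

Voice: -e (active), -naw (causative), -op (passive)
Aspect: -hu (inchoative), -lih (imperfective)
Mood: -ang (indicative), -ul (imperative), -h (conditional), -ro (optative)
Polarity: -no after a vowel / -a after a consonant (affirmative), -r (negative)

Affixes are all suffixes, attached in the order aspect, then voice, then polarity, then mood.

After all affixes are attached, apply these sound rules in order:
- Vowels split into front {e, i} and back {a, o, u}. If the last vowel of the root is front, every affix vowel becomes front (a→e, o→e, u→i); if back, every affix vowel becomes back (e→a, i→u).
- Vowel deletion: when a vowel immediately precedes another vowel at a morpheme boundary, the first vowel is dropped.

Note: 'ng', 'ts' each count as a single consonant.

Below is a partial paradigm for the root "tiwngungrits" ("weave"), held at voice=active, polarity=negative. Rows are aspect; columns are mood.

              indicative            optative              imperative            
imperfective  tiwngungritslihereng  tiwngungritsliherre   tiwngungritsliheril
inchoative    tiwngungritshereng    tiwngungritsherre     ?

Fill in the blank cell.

Attach aspect inchoative -hu → tiwngungritshu.
Attach voice active -e → tiwngungritshue.
Attach polarity negative -r → tiwngungritshuer.
Attach mood imperative -ul → tiwngungritshuerul.
Apply vowel harmony: tiwngungritshuerul → tiwngungritshieril.
Apply vowel deletion: tiwngungritshieril → tiwngungritsheril.

tiwngungritsheril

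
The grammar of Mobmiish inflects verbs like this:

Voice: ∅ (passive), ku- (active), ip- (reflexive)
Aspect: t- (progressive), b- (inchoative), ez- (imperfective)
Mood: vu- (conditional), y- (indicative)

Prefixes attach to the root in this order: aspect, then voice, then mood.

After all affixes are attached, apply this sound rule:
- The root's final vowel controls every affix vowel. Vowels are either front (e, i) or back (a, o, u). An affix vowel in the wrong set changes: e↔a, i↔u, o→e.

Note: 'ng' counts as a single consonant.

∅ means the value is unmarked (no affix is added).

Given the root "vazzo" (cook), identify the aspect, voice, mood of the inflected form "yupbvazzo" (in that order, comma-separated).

Segment: y-ip-b-vazzo.
aspect: b- → inchoative.
voice: ip- → reflexive.
mood: y- → indicative.

inchoative, reflexive, indicative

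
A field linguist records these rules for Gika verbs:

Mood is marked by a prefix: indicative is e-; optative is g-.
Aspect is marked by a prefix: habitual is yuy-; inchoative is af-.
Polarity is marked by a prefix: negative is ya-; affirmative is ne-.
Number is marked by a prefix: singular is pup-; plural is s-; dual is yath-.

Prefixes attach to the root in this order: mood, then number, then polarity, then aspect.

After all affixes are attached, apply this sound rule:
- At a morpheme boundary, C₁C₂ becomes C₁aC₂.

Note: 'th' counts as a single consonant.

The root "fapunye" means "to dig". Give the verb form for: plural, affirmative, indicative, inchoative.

afanesefapunye

Attach mood indicative e- → efapunye.
Attach number plural s- → sefapunye.
Attach polarity affirmative ne- → nesefapunye.
Attach aspect inchoative af- → afnesefapunye.
Apply epenthesis: afnesefapunye → afanesefapunye.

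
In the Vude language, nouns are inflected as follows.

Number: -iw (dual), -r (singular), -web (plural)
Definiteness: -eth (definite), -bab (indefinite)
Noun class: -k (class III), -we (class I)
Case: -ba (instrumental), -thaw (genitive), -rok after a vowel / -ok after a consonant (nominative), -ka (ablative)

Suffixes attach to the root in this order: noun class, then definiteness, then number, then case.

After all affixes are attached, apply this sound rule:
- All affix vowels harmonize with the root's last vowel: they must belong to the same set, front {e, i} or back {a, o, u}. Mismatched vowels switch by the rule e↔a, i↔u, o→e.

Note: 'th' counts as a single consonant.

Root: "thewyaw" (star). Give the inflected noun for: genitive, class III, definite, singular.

thewyawkathrthaw

Attach noun class class III -k → thewyawk.
Attach definiteness definite -eth → thewyawketh.
Attach number singular -r → thewyawkethr.
Attach case genitive -thaw → thewyawkethrthaw.
Apply vowel harmony: thewyawkethrthaw → thewyawkathrthaw.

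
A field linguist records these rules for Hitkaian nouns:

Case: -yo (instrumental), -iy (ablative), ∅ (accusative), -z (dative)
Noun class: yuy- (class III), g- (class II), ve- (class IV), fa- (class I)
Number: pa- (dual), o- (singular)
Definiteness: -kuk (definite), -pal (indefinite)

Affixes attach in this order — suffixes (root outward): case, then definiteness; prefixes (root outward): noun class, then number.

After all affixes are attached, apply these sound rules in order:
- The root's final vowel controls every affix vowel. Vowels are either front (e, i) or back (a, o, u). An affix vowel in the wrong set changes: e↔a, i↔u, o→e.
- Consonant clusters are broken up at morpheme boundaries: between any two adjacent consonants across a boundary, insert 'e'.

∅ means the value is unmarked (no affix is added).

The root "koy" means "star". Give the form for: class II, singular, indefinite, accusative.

case = accusative: zero marking, form stays koy.
Attach definiteness indefinite -pal → koypal.
Attach noun class class II g- → gkoypal.
Attach number singular o- → ogkoypal.
Vowel harmony: no change.
Apply epenthesis: ogkoypal → ogekoyepal.

ogekoyepal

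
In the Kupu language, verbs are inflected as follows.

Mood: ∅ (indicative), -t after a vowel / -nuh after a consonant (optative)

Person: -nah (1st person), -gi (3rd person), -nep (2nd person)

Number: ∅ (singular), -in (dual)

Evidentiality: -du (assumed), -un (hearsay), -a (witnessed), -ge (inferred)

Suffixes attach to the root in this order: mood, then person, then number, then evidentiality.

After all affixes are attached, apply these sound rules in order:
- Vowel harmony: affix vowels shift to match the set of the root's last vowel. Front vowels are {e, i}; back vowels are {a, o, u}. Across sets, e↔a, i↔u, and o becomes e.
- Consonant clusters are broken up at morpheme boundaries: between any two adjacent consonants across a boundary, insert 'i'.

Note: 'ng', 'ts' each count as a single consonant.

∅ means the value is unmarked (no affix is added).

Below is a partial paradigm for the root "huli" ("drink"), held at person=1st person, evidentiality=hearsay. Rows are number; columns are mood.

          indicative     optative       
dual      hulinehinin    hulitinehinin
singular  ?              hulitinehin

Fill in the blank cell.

mood = indicative: zero marking, form stays huli.
Attach person 1st person -nah → hulinah.
number = singular: zero marking, form stays hulinah.
Attach evidentiality hearsay -un → hulinahun.
Apply vowel harmony: hulinahun → hulinehin.
Epenthesis: no change.

hulinehin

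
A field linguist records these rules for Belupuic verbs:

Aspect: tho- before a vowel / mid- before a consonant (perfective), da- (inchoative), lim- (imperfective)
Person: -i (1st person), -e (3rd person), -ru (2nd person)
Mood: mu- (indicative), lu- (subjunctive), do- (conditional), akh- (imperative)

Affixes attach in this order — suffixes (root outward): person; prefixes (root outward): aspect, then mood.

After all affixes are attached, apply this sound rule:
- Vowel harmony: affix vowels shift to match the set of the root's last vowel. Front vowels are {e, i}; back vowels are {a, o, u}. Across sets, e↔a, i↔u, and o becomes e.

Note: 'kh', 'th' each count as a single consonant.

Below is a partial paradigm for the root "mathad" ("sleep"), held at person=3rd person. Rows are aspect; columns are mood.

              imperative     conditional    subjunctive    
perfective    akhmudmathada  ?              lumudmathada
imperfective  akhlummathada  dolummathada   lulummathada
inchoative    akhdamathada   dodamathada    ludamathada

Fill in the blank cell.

Attach person 3rd person -e → mathade.
Attach aspect perfective mid- (before consonant 'm') → midmathade.
Attach mood conditional do- → domidmathade.
Apply vowel harmony: domidmathade → domudmathada.

domudmathada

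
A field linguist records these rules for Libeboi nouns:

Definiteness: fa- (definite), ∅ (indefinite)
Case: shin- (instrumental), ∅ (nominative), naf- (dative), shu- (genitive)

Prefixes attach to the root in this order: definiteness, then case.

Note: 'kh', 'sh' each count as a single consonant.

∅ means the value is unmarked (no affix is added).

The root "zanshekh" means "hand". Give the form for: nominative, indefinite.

definiteness = indefinite: zero marking, form stays zanshekh.
case = nominative: zero marking, form stays zanshekh.

zanshekh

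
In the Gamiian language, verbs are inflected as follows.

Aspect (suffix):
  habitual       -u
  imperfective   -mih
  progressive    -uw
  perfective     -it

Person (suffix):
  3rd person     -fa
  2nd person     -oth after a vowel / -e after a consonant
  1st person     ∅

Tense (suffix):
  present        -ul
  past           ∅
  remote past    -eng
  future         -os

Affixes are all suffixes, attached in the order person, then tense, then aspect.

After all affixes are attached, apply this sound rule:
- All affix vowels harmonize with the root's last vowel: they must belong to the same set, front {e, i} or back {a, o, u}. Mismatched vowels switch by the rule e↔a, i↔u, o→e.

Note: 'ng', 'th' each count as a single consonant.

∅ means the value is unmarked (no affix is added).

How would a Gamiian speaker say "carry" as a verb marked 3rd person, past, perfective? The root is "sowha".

Attach person 3rd person -fa → sowhafa.
tense = past: zero marking, form stays sowhafa.
Attach aspect perfective -it → sowhafait.
Apply vowel harmony: sowhafait → sowhafaut.

sowhafaut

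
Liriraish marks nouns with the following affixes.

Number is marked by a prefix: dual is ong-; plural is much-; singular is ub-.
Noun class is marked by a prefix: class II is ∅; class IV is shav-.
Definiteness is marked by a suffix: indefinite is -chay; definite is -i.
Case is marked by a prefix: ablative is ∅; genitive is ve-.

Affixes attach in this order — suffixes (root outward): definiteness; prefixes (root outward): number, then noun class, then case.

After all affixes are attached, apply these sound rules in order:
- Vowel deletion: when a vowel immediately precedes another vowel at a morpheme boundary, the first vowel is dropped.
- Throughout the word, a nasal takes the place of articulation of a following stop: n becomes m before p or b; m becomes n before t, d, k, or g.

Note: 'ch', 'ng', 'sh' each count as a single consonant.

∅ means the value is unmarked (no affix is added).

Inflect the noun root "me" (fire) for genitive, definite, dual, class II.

Attach number dual ong- → ongme.
noun class = class II: zero marking, form stays ongme.
Attach definiteness definite -i → ongmei.
Attach case genitive ve- → veongmei.
Apply vowel deletion: veongmei → vongmi.
Nasal assimilation: no change.

vongmi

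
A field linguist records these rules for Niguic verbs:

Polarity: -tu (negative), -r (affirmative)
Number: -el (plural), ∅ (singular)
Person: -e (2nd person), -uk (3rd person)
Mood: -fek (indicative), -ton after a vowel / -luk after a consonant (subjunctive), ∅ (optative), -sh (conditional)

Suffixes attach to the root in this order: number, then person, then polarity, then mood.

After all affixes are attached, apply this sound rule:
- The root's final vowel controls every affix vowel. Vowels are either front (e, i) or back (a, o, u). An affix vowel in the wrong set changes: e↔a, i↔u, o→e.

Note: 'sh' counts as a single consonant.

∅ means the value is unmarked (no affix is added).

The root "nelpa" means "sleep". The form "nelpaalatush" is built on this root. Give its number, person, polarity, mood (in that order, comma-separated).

plural, 2nd person, negative, conditional

Segment: nelpa-el-e-tu-sh.
number: -el → plural.
person: -e → 2nd person.
polarity: -tu → negative.
mood: -sh → conditional.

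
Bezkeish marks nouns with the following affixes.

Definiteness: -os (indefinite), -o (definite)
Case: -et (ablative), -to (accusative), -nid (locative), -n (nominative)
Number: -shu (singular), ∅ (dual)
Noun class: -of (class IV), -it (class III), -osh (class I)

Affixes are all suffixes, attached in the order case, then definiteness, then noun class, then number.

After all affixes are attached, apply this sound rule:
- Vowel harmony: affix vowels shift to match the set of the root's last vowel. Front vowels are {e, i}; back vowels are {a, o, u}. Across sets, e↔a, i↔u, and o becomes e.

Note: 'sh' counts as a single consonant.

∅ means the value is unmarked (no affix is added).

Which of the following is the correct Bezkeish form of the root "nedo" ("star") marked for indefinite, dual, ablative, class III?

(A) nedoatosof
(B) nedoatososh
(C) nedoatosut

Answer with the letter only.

C

Attach case ablative -et → nedoet.
Attach definiteness indefinite -os → nedoetos.
Attach noun class class III -it → nedoetosit.
number = dual: zero marking, form stays nedoetosit.
Apply vowel harmony: nedoetosit → nedoatosut.
So the correct form is nedoatosut, option (C).
(B) nedoatososh is wrong: it uses class I instead of class III for noun class.
(A) nedoatosof is wrong: it uses class IV instead of class III for noun class.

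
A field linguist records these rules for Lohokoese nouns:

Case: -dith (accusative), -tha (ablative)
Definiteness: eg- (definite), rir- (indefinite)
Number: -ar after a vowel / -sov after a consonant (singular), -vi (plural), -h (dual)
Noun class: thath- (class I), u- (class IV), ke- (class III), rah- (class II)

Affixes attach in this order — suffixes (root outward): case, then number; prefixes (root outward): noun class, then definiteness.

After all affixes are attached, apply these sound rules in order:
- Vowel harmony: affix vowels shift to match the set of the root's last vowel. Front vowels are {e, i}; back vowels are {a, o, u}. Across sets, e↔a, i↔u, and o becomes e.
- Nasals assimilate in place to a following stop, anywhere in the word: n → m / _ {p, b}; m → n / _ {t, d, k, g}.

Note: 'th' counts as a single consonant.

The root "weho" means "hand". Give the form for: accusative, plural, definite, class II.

agrahwehoduthvu

Attach case accusative -dith → wehodith.
Attach number plural -vi → wehodithvi.
Attach noun class class II rah- → rahwehodithvi.
Attach definiteness definite eg- → egrahwehodithvi.
Apply vowel harmony: egrahwehodithvi → agrahwehoduthvu.
Nasal assimilation: no change.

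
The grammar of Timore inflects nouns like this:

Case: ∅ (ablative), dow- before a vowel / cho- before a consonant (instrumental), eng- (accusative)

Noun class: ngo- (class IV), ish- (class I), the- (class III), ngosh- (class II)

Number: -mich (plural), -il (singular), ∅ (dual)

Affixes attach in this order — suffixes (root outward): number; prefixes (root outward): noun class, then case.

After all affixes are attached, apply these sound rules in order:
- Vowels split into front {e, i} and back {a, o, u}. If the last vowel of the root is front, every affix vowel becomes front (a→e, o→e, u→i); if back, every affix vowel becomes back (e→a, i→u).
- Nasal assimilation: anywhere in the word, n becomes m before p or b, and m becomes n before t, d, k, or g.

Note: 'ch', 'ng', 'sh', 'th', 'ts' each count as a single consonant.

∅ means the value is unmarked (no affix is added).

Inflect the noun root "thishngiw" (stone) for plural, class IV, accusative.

Attach noun class class IV ngo- → ngothishngiw.
Attach case accusative eng- → engngothishngiw.
Attach number plural -mich → engngothishngiwmich.
Apply vowel harmony: engngothishngiwmich → engngethishngiwmich.
Nasal assimilation: no change.

engngethishngiwmich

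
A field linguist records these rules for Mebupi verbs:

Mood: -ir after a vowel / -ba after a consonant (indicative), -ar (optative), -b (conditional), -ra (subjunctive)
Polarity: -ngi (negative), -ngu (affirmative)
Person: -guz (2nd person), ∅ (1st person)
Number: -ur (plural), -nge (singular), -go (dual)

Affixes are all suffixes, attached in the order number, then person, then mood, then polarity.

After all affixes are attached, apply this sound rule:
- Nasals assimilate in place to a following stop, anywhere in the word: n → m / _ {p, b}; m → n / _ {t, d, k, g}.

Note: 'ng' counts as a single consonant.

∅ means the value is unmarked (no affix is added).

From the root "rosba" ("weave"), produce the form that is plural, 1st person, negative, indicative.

Attach number plural -ur → rosbaur.
person = 1st person: zero marking, form stays rosbaur.
Attach mood indicative -ba (after consonant 'r') → rosbaurba.
Attach polarity negative -ngi → rosbaurbangi.
Nasal assimilation: no change.

rosbaurbangi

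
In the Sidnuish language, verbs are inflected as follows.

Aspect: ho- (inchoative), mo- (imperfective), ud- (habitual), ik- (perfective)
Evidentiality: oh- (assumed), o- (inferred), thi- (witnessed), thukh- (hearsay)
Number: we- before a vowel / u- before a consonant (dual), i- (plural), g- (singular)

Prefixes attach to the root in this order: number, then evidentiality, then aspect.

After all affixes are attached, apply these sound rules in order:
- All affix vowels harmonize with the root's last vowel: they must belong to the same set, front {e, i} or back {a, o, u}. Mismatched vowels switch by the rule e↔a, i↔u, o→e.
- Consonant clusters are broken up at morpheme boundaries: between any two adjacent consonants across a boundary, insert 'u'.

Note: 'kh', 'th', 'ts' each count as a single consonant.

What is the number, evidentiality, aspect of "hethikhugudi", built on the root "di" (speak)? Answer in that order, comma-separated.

singular, hearsay, inchoative

Segment: ho-thukh-g-di.
number: g- → singular.
evidentiality: thukh- → hearsay.
aspect: ho- → inchoative.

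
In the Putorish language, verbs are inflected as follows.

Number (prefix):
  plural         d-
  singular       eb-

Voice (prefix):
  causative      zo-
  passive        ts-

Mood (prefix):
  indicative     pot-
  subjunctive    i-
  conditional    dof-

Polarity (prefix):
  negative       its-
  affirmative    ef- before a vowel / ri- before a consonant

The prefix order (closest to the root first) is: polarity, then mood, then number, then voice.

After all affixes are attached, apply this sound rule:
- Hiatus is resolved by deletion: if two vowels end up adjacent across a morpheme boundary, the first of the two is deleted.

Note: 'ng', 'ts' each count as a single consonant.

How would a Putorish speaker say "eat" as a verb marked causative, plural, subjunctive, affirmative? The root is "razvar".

Attach polarity affirmative ri- (before consonant 'r') → rirazvar.
Attach mood subjunctive i- → irirazvar.
Attach number plural d- → dirirazvar.
Attach voice causative zo- → zodirirazvar.
Vowel deletion: no change.

zodirirazvar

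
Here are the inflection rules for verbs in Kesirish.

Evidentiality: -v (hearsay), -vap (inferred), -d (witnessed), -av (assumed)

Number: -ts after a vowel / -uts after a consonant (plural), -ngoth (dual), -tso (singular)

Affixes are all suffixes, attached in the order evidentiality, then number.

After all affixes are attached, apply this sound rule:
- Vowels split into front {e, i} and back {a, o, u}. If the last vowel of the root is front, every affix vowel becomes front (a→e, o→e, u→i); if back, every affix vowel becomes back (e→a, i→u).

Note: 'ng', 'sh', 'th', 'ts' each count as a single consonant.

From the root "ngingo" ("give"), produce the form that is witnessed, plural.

Attach evidentiality witnessed -d → ngingod.
Attach number plural -uts (after consonant 'd') → ngingoduts.
Vowel harmony: no change.

ngingoduts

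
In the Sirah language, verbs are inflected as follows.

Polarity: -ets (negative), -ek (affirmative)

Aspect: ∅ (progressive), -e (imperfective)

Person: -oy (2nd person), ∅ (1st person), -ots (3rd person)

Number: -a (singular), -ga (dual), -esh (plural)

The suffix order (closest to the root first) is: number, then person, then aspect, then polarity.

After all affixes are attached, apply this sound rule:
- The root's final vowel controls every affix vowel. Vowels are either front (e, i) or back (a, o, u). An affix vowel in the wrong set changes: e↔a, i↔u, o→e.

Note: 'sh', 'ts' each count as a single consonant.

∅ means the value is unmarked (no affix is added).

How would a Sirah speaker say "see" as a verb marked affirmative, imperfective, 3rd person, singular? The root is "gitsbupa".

gitsbupaaotsaak

Attach number singular -a → gitsbupaa.
Attach person 3rd person -ots → gitsbupaaots.
Attach aspect imperfective -e → gitsbupaaotse.
Attach polarity affirmative -ek → gitsbupaaotseek.
Apply vowel harmony: gitsbupaaotseek → gitsbupaaotsaak.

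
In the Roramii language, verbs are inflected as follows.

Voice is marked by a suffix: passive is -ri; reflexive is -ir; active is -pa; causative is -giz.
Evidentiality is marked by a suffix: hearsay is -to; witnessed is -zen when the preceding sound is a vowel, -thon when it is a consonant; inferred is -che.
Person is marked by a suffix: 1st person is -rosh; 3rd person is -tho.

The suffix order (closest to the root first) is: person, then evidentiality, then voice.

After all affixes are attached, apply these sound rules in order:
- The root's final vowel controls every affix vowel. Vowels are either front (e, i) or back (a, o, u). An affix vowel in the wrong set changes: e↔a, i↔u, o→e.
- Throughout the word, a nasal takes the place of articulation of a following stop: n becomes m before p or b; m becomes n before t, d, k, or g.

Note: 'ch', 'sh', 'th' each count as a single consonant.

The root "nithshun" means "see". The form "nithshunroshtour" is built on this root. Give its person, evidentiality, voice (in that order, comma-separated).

1st person, hearsay, reflexive

Segment: nithshun-rosh-to-ir.
person: -rosh → 1st person.
evidentiality: -to → hearsay.
voice: -ir → reflexive.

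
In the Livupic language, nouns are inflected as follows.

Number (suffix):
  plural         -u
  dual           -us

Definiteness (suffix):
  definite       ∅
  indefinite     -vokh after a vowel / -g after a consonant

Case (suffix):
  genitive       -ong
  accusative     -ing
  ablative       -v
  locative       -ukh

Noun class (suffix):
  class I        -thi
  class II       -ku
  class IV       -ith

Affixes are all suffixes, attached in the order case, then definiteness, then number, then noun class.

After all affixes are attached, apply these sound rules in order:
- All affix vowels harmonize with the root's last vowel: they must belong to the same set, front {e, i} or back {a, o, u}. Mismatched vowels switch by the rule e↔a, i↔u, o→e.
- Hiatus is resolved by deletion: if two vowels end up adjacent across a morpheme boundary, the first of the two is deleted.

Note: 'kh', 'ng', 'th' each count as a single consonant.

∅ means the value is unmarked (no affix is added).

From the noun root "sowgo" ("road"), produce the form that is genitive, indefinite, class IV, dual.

sowgonggusuth

Attach case genitive -ong → sowgoong.
Attach definiteness indefinite -g (after consonant 'ng') → sowgoongg.
Attach number dual -us → sowgoonggus.
Attach noun class class IV -ith → sowgoonggusith.
Apply vowel harmony: sowgoonggusith → sowgoonggusuth.
Apply vowel deletion: sowgoonggusuth → sowgonggusuth.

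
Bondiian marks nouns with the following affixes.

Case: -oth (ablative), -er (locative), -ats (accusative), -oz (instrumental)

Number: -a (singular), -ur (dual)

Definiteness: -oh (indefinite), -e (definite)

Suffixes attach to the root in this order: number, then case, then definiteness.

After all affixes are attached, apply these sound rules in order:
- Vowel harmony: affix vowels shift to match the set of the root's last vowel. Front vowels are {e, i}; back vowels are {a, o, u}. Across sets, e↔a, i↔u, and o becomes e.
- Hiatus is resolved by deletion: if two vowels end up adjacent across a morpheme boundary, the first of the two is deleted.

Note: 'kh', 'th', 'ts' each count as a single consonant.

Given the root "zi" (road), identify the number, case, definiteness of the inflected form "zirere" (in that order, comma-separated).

dual, locative, definite

Segment: zi-ur-er-e.
number: -ur → dual.
case: -er → locative.
definiteness: -e → definite.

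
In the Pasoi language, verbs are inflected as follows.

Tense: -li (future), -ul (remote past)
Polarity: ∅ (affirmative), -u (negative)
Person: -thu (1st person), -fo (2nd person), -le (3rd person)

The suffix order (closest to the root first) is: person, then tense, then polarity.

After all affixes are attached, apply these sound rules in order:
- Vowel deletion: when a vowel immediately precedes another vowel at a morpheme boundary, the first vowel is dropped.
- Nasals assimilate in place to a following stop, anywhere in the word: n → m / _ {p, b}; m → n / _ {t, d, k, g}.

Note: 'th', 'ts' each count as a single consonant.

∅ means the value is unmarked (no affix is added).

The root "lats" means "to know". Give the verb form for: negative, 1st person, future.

latsthulu

Attach person 1st person -thu → latsthu.
Attach tense future -li → latsthuli.
Attach polarity negative -u → latsthuliu.
Apply vowel deletion: latsthuliu → latsthulu.
Nasal assimilation: no change.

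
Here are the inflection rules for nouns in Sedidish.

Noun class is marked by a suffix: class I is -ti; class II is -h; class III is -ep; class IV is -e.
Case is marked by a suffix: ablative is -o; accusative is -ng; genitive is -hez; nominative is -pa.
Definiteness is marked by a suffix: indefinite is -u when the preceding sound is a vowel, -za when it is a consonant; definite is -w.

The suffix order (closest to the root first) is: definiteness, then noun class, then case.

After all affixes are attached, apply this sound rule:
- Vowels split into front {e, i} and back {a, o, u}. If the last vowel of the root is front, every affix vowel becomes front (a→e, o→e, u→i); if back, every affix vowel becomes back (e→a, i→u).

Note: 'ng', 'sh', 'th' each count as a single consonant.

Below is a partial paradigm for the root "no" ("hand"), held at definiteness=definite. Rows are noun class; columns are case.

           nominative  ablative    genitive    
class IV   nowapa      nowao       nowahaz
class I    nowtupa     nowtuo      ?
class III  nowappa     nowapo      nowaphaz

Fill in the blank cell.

nowtuhaz

Attach definiteness definite -w → now.
Attach noun class class I -ti → nowti.
Attach case genitive -hez → nowtihez.
Apply vowel harmony: nowtihez → nowtuhaz.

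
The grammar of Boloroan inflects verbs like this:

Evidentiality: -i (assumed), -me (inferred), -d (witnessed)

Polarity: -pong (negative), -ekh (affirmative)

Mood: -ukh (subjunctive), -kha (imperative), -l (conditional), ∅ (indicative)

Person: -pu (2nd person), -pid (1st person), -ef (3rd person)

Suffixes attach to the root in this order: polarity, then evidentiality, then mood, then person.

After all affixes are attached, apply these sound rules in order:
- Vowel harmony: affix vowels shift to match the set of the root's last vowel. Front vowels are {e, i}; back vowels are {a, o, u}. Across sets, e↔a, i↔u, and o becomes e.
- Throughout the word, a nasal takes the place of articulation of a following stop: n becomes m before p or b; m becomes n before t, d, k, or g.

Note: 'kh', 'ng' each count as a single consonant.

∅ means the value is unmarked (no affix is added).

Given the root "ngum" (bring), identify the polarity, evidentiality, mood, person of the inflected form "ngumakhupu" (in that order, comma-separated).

affirmative, assumed, indicative, 2nd person

Segment: ngum-ekh-i-pu.
polarity: -ekh → affirmative.
evidentiality: -i → assumed.
mood: ∅ → indicative.
person: -pu → 2nd person.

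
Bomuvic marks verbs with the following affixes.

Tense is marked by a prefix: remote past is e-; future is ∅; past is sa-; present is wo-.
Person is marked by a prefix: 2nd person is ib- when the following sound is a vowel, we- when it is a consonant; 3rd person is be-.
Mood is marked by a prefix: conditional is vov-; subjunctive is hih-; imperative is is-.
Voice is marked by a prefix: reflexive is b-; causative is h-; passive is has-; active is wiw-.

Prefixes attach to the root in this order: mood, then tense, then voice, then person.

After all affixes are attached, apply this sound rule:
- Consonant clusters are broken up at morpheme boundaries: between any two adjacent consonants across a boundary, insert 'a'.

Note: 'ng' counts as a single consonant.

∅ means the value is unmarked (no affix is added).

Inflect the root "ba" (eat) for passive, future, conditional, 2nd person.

Attach mood conditional vov- → vovba.
tense = future: zero marking, form stays vovba.
Attach voice passive has- → hasvovba.
Attach person 2nd person we- (before consonant 'h') → wehasvovba.
Apply epenthesis: wehasvovba → wehasavovaba.

wehasavovaba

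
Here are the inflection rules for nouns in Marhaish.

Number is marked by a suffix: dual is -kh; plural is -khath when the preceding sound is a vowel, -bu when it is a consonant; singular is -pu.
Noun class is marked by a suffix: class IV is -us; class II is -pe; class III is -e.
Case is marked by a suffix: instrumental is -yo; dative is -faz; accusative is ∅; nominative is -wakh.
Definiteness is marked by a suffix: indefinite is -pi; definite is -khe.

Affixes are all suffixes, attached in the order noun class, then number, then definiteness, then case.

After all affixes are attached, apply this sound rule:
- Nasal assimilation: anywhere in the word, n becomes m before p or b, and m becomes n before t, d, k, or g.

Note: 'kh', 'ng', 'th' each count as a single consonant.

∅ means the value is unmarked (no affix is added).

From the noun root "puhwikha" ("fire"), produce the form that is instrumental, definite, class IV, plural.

puhwikhausbukheyo

Attach noun class class IV -us → puhwikhaus.
Attach number plural -bu (after consonant 's') → puhwikhausbu.
Attach definiteness definite -khe → puhwikhausbukhe.
Attach case instrumental -yo → puhwikhausbukheyo.
Nasal assimilation: no change.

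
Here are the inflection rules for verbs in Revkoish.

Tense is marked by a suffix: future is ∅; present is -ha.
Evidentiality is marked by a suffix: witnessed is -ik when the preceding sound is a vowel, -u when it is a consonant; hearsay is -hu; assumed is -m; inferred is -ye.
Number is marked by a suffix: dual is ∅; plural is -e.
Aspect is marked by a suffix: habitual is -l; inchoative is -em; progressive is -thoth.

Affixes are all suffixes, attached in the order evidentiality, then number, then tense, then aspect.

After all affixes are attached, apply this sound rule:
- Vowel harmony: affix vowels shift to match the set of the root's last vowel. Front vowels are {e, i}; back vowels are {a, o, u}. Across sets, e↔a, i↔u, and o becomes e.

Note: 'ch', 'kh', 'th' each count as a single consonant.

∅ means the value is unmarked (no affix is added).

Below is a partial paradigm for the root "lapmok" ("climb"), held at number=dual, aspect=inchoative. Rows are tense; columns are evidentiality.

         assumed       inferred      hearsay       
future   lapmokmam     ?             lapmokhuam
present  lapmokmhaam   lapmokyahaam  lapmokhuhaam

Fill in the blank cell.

Attach evidentiality inferred -ye → lapmokye.
number = dual: zero marking, form stays lapmokye.
tense = future: zero marking, form stays lapmokye.
Attach aspect inchoative -em → lapmokyeem.
Apply vowel harmony: lapmokyeem → lapmokyaam.

lapmokyaam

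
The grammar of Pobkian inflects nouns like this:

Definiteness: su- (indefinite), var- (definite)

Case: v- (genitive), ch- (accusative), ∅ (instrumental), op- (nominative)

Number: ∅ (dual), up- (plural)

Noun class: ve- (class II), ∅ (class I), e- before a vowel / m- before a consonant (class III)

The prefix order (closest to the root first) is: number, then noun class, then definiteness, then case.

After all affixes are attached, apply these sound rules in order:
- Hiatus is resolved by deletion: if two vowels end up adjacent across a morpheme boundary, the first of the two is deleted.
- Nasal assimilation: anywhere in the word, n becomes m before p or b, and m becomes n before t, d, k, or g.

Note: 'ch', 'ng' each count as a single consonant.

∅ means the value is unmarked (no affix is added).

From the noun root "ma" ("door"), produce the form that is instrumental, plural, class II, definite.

varvupma

Attach number plural up- → upma.
Attach noun class class II ve- → veupma.
Attach definiteness definite var- → varveupma.
case = instrumental: zero marking, form stays varveupma.
Apply vowel deletion: varveupma → varvupma.
Nasal assimilation: no change.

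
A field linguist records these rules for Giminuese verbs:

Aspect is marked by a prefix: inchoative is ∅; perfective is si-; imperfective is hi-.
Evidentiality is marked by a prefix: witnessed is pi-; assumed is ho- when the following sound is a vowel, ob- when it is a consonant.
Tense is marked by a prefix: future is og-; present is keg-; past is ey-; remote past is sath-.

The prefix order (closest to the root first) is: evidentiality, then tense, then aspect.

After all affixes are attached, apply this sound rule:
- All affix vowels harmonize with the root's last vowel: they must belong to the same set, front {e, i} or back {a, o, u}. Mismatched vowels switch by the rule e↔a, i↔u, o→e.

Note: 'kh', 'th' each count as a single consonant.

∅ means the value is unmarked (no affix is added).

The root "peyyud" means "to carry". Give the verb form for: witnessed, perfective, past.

suaypupeyyud

Attach evidentiality witnessed pi- → pipeyyud.
Attach tense past ey- → eypipeyyud.
Attach aspect perfective si- → sieypipeyyud.
Apply vowel harmony: sieypipeyyud → suaypupeyyud.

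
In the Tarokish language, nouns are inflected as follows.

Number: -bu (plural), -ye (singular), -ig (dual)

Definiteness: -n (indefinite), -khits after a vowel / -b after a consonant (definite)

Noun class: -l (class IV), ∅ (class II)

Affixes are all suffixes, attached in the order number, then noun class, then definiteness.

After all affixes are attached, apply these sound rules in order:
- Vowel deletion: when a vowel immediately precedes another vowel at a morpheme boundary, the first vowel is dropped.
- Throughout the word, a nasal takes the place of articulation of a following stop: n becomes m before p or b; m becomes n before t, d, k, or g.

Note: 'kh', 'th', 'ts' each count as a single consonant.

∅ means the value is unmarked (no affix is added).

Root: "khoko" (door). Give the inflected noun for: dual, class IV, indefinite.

khokigln

Attach number dual -ig → khokoig.
Attach noun class class IV -l → khokoigl.
Attach definiteness indefinite -n → khokoigln.
Apply vowel deletion: khokoigln → khokigln.
Nasal assimilation: no change.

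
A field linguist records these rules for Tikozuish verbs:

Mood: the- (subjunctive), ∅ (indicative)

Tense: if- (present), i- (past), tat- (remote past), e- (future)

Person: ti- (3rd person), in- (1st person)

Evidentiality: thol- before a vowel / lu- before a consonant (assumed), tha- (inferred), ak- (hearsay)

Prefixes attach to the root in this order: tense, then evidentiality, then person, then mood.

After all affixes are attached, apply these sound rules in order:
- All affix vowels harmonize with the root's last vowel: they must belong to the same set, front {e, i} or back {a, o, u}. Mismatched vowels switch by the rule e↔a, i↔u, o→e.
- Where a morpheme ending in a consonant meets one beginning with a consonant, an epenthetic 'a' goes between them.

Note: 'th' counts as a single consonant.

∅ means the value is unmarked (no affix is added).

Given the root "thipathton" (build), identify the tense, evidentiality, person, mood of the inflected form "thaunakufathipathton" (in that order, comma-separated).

Segment: the-in-ak-if-thipathton.
tense: if- → present.
evidentiality: ak- → hearsay.
person: in- → 1st person.
mood: the- → subjunctive.

present, hearsay, 1st person, subjunctive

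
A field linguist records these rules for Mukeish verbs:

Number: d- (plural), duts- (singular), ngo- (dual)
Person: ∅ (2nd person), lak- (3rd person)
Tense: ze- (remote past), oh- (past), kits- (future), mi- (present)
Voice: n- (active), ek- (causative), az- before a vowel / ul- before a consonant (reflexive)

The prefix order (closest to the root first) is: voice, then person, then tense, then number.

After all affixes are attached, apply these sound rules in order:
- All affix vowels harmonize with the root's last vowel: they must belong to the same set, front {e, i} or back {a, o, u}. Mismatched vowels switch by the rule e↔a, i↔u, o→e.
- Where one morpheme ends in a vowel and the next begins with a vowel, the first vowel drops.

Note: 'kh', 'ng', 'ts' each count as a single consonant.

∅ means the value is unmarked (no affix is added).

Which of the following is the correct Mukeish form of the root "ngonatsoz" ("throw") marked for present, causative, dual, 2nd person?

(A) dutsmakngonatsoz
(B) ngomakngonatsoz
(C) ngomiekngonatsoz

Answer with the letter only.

B

Attach voice causative ek- → ekngonatsoz.
person = 2nd person: zero marking, form stays ekngonatsoz.
Attach tense present mi- → miekngonatsoz.
Attach number dual ngo- → ngomiekngonatsoz.
Apply vowel harmony: ngomiekngonatsoz → ngomuakngonatsoz.
Apply vowel deletion: ngomuakngonatsoz → ngomakngonatsoz.
So the correct form is ngomakngonatsoz, option (B).
(C) ngomiekngonatsoz is wrong: it fails to apply the sound rule(s).
(A) dutsmakngonatsoz is wrong: it uses singular instead of dual for number.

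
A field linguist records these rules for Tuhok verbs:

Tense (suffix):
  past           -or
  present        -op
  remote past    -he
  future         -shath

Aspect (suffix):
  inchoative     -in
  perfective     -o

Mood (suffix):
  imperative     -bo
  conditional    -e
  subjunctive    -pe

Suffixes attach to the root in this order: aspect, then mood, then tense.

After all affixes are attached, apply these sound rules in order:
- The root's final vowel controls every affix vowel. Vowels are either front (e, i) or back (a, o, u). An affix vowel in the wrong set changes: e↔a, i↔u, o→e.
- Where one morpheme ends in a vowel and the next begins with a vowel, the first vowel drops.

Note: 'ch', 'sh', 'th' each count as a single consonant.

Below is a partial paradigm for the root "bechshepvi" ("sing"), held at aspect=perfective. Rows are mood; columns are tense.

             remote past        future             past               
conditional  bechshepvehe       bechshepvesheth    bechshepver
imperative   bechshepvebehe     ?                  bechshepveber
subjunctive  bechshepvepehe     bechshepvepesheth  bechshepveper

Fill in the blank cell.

bechshepvebesheth

Attach aspect perfective -o → bechshepvio.
Attach mood imperative -bo → bechshepviobo.
Attach tense future -shath → bechshepvioboshath.
Apply vowel harmony: bechshepvioboshath → bechshepviebesheth.
Apply vowel deletion: bechshepviebesheth → bechshepvebesheth.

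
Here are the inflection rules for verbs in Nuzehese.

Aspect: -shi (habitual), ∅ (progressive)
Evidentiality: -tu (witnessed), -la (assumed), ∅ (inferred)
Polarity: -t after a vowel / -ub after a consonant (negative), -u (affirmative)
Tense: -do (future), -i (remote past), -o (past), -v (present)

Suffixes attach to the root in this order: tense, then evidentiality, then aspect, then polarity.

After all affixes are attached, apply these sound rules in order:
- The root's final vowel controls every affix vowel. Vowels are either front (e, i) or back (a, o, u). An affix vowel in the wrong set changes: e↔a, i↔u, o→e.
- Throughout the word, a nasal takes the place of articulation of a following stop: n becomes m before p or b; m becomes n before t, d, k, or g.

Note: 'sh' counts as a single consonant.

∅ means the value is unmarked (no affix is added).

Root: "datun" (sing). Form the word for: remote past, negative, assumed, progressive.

datunulat

Attach tense remote past -i → datuni.
Attach evidentiality assumed -la → datunila.
aspect = progressive: zero marking, form stays datunila.
Attach polarity negative -t (after vowel 'a') → datunilat.
Apply vowel harmony: datunilat → datunulat.
Nasal assimilation: no change.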